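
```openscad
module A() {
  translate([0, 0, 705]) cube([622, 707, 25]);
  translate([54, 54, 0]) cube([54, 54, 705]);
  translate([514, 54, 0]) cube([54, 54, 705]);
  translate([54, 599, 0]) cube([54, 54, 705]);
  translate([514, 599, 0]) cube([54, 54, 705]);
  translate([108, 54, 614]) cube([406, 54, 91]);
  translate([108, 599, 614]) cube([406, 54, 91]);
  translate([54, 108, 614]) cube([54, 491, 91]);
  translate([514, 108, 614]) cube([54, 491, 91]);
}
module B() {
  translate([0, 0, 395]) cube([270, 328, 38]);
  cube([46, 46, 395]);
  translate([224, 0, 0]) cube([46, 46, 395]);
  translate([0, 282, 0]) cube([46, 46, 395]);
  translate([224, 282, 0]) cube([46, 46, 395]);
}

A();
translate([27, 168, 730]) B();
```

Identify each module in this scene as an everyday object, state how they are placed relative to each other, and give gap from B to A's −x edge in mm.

A is a table. B is a stool. The stool is on top of the table. The gap from the stool to the table's −x edge is 27 mm.

The stool's min-x is at 27; the table's min-x is 0; gap = 27 mm.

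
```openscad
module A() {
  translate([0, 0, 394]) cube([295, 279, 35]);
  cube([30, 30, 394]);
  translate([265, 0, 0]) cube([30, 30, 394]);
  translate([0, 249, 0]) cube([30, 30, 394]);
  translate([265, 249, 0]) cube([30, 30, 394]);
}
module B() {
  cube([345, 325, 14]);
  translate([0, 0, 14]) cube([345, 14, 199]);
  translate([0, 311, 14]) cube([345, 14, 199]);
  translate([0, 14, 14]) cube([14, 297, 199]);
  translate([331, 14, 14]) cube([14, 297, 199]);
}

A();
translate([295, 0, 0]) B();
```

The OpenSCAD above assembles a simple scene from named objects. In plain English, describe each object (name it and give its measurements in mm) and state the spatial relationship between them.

A is a simple wooden stool: a rectangular seat 295 mm (x) by 279 mm (y), 35 mm thick, top face at z = 429 mm, on four square legs, each 30×30 mm in cross-section. The legs rest on z = 0, each flush with a corner of the seat.

B is an open storage box with external size 345×325×213 mm and wall thickness 14 mm (the base is also 14 mm thick). The base covers the whole footprint; the four walls stand on the base, with the y-facing walls full-width and the x-facing walls fitting between their inner faces.

The open box is against the stool's +x side, with their −y faces flush.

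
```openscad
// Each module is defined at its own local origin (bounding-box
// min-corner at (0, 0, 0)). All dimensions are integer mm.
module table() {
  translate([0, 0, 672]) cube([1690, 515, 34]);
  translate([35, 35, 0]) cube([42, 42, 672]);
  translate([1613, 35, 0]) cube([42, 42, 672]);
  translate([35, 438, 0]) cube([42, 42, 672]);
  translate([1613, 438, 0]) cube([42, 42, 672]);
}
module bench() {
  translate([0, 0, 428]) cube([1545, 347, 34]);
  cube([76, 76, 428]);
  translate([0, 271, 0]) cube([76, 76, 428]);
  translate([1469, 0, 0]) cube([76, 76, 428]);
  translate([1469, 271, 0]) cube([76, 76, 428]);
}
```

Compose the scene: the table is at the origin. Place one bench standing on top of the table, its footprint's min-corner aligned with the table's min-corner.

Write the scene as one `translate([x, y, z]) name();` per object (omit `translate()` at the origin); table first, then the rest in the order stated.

table();
translate([0, 0, 706]) bench();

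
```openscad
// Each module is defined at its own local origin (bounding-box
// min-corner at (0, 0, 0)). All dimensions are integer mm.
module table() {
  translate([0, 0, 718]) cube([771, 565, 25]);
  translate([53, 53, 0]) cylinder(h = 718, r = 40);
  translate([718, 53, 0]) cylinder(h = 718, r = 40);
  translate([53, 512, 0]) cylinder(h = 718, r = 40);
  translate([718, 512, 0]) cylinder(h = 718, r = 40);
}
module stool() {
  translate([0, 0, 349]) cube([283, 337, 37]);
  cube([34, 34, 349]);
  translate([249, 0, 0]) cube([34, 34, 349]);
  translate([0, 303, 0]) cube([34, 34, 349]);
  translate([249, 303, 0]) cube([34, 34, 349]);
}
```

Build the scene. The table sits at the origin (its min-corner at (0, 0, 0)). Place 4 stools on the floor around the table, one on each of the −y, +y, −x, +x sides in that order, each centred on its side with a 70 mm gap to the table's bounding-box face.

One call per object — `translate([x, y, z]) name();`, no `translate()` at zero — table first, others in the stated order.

table();
translate([244, -407, 0]) stool();
translate([244, 635, 0]) stool();
translate([-353, 114, 0]) stool();
translate([841, 114, 0]) stool();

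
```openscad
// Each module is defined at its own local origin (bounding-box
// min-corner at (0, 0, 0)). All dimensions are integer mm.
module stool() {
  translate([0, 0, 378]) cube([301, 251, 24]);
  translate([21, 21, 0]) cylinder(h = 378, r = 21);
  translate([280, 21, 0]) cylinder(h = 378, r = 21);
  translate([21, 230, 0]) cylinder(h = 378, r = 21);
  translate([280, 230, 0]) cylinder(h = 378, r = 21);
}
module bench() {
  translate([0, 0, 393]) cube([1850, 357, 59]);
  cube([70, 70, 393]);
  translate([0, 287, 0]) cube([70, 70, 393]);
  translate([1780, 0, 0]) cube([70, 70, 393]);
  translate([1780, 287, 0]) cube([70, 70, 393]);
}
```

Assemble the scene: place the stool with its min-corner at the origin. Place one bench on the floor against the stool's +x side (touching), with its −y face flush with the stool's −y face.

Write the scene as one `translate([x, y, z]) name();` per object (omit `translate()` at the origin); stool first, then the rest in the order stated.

stool();
translate([301, 0, 0]) bench();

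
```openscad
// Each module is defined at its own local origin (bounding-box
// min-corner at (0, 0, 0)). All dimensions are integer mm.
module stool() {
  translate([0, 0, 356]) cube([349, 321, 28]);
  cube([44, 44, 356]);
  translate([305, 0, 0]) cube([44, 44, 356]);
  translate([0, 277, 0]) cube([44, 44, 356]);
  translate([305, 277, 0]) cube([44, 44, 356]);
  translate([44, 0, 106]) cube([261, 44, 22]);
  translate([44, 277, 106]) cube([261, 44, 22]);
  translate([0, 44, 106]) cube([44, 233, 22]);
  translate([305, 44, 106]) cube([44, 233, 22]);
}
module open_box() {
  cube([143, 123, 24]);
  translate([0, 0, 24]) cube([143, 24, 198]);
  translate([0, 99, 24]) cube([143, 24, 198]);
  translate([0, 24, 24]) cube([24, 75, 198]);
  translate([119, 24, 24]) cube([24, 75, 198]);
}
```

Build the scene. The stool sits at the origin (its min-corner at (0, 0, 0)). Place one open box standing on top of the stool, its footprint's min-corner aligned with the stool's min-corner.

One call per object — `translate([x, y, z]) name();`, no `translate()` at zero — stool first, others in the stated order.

stool();
translate([0, 0, 384]) open_box();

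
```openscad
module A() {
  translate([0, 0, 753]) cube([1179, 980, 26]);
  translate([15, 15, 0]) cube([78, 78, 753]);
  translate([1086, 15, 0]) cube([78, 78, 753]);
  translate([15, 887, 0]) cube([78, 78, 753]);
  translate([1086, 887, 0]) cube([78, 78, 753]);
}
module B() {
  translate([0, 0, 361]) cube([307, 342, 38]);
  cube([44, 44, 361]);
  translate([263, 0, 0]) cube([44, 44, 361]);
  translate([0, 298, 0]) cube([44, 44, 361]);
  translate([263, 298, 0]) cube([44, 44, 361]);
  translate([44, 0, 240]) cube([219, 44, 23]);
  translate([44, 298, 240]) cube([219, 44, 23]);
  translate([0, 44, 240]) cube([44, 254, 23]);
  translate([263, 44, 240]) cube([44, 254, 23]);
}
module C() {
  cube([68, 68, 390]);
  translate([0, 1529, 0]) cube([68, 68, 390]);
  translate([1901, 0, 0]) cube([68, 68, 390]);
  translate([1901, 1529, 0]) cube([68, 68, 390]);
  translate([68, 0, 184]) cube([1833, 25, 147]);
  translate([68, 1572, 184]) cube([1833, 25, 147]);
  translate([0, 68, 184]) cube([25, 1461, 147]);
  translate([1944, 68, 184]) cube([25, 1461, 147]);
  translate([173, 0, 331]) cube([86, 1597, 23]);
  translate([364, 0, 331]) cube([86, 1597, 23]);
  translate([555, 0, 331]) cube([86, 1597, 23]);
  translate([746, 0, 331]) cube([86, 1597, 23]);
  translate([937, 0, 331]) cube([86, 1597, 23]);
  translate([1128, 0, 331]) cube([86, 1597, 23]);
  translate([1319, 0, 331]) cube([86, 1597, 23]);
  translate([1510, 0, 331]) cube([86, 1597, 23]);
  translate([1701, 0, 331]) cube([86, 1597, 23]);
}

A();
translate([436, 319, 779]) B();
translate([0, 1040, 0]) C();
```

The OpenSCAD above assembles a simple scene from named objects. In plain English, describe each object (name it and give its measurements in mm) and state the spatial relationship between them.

A is a table: top 1179 mm (x) × 980 mm (y), 26 mm thick, upper face at z = 779 mm, on four 78×78 mm square legs, each inset 15 mm from the nearest pair of top edges, running from z = 0 to the bottom of the top.

B is a simple wooden stool: a rectangular seat 307 mm (x) by 342 mm (y), 38 mm thick, top face at z = 399 mm, on four square legs, each 44×44 mm in cross-section. The legs rest on z = 0, each flush with a corner of the seat. Four stretchers, 44 mm wide and 23 mm tall, connect adjacent legs with their undersides at z = 240 mm, each running between the inner faces of the legs it joins and aligned with the legs' outer faces on the other axis.

C is a bed frame 1969 mm long (x) by 1597 mm wide (y). Four 68×68 mm corner posts, 390 mm tall, at the corners of the footprint. Four rails of 25 mm thickness and 147 mm height run between adjacent posts with their undersides at z = 184 mm, their outer faces flush with the outside of the frame (the two x-running rails run between the posts' inner faces; the two y-running rails run between the posts' inner faces). 9 slats, each 86 mm wide (x) and 23 mm thick, lie across the top of the two x-running rails, running the full 1597 mm width of the frame in y; the slats are evenly spaced along x between the inner faces of the end posts with equal gaps (rounded down to the nearest mm) at the −x end and between each pair — any rounding remainder accumulates at the +x end.

The stool is on top of the table, centred. The bed frame is on the floor beside the table on its +y side.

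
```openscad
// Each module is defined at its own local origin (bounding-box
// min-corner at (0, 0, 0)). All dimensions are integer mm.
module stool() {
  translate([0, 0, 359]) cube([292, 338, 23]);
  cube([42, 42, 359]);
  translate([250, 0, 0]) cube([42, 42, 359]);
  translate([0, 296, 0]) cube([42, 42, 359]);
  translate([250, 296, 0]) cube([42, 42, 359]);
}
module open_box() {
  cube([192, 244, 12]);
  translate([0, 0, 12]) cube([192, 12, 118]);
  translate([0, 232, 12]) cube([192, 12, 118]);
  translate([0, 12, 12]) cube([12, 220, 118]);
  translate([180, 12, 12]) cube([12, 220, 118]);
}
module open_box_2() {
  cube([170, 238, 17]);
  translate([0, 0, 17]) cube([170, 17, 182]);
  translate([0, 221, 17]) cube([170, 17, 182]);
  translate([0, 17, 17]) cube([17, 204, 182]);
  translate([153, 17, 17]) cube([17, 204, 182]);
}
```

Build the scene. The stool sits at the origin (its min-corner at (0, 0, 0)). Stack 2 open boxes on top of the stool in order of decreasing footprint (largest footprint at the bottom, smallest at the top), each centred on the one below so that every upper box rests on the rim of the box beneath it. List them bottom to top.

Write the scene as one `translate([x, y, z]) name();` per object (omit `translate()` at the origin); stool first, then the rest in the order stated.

stool();
translate([50, 47, 382]) open_box();
translate([61, 50, 512]) open_box_2();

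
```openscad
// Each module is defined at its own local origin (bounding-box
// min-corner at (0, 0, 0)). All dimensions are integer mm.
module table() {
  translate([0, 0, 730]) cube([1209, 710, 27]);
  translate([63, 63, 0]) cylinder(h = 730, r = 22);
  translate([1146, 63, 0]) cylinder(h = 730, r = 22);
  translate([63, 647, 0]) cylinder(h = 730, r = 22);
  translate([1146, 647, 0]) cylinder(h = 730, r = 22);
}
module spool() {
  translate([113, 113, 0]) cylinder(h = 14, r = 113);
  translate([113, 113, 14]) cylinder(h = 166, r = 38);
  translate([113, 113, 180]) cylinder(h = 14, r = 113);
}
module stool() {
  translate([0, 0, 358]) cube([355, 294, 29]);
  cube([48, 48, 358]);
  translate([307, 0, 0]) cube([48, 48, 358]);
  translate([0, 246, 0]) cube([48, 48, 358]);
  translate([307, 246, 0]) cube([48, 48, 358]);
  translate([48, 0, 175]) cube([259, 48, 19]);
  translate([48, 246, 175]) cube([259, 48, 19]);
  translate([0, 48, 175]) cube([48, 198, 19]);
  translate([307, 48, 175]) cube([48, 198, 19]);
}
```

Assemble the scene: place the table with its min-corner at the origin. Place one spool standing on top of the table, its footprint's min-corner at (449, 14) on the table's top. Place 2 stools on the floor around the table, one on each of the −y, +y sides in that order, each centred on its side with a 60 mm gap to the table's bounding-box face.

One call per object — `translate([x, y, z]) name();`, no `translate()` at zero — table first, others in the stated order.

table();
translate([449, 14, 757]) spool();
translate([427, -354, 0]) stool();
translate([427, 770, 0]) stool();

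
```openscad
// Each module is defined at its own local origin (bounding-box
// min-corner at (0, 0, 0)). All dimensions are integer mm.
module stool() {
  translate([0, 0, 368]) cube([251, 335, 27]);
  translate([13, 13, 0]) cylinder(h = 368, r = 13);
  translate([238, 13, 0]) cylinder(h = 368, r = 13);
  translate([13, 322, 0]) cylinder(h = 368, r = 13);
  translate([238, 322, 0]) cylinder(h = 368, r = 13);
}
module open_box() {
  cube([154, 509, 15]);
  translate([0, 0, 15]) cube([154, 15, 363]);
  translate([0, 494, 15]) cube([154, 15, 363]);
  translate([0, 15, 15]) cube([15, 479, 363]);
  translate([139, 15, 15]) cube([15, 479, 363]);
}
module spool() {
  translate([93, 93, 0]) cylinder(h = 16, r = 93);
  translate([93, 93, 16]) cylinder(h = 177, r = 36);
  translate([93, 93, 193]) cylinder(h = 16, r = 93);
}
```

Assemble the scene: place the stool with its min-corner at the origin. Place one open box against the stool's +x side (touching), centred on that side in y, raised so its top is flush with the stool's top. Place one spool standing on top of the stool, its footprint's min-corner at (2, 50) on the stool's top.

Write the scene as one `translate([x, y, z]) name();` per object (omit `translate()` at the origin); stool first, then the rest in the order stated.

stool();
translate([251, -87, 17]) open_box();
translate([2, 50, 395]) spool();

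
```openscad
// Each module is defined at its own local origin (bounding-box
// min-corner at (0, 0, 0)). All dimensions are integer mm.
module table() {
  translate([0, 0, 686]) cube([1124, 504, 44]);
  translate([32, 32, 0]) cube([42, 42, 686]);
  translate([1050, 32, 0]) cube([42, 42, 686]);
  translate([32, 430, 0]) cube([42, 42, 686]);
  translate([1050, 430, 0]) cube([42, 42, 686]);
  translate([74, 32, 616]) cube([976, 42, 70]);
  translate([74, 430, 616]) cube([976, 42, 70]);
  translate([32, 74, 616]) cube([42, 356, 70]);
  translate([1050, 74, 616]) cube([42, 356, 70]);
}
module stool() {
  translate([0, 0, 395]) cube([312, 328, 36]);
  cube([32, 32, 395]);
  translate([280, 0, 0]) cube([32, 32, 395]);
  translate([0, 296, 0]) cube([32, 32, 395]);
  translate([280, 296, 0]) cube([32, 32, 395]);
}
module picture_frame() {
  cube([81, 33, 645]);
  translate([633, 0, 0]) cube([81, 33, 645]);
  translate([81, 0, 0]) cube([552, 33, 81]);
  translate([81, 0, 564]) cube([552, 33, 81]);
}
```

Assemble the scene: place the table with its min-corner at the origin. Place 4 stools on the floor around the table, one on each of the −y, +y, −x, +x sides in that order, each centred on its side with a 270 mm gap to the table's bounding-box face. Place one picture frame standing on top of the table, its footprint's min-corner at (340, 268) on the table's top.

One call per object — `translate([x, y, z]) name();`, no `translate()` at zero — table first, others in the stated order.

table();
translate([406, -598, 0]) stool();
translate([406, 774, 0]) stool();
translate([-582, 88, 0]) stool();
translate([1394, 88, 0]) stool();
translate([340, 268, 730]) picture_frame();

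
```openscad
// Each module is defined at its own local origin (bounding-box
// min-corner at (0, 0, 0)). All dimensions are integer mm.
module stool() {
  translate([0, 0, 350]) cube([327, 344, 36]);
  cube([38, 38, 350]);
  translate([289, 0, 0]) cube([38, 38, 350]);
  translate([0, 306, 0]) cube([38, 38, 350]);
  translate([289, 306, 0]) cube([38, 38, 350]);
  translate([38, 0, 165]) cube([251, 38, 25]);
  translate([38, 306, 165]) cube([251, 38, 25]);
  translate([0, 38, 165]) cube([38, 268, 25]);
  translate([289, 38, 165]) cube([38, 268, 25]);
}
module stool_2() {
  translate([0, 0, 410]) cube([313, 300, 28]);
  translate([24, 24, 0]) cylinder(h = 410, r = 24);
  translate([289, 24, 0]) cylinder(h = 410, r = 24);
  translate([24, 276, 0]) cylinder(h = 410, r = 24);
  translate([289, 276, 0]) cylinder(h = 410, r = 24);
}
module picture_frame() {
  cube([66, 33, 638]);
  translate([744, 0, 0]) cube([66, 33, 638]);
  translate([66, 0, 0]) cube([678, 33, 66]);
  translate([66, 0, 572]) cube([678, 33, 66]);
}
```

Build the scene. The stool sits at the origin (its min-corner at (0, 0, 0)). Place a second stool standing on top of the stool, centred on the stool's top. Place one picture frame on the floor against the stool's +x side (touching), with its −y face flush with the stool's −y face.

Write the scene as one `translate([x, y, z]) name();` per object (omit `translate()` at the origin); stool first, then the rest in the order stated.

stool();
translate([7, 22, 386]) stool_2();
translate([327, 0, 0]) picture_frame();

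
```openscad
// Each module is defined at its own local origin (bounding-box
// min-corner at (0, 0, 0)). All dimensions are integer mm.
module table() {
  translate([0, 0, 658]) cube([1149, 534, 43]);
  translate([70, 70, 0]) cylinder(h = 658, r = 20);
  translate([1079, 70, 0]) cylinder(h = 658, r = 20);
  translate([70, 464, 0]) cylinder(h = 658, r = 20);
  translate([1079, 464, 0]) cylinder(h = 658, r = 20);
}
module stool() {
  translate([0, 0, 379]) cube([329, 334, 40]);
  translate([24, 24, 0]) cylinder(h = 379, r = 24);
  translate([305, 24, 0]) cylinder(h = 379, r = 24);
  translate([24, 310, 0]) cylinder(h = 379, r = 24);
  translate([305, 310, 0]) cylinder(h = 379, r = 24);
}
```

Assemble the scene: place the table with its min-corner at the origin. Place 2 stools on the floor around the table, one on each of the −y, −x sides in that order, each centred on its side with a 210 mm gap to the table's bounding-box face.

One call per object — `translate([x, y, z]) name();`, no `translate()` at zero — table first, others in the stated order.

table();
translate([410, -544, 0]) stool();
translate([-539, 100, 0]) stool();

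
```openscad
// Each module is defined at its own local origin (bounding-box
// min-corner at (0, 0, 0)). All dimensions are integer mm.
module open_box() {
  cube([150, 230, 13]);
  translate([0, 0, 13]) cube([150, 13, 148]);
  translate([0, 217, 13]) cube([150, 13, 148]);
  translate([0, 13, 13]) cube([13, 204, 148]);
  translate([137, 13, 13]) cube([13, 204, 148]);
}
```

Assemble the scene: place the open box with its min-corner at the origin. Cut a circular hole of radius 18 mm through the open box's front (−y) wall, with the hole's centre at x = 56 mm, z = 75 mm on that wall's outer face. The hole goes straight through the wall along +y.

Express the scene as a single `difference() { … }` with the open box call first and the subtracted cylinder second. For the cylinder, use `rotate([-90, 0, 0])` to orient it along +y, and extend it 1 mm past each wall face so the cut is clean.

difference() {
  open_box();
  translate([56, -1, 75]) rotate([-90, 0, 0]) cylinder(h = 15, r = 18);
}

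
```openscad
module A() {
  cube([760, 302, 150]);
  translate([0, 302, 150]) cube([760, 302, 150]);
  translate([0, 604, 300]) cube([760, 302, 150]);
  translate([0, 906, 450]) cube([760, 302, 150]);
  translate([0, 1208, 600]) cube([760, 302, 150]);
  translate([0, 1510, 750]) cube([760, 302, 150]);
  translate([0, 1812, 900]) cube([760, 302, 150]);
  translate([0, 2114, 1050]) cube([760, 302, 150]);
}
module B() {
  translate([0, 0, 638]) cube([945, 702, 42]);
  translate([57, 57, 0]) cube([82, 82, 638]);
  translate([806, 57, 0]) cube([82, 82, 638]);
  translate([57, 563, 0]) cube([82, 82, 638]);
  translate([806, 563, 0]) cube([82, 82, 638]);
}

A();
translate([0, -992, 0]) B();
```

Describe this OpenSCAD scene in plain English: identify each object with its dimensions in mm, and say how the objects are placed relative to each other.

A is a straight staircase of 8 solid steps. Each step is 760 mm wide (x), 302 mm deep (y, the going) and 150 mm tall (the rise). The first step rests on the floor; each subsequent step sits one going further in +y and one rise higher in +z, directly behind and above the previous step with no overlap.

B is a table: top 945 mm (x) × 702 mm (y), 42 mm thick, upper face at z = 680 mm, on four 82×82 mm square legs, each inset 57 mm from the nearest pair of top edges, running from z = 0 to the bottom of the top.

The table is on the floor beside the staircase on its −y side.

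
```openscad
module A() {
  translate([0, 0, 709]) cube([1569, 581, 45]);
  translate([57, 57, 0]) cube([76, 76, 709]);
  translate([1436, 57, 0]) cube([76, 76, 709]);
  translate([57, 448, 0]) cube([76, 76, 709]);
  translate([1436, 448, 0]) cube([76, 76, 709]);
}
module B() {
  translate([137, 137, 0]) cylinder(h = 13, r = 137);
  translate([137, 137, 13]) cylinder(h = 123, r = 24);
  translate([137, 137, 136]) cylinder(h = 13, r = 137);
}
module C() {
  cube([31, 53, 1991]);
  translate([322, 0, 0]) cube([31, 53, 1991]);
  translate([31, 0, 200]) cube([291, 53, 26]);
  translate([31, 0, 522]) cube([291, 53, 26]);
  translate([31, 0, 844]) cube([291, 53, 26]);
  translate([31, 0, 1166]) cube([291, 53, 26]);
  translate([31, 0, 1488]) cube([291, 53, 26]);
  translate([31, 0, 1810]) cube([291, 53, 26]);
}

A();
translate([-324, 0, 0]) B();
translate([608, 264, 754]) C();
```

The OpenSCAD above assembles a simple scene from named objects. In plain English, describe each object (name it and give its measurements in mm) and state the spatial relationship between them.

A is a table with a 1569×581 mm rectangular top, 45 mm thick, top surface at z = 754 mm, supported by four 76×76 mm square legs, each inset 57 mm from the nearest pair of top edges, running from the floor.

B is a spool: two coaxial disc flanges of radius 137 mm and thickness 13 mm, joined by a core cylinder of radius 24 mm and height 123 mm. The lower flange rests on z = 0 and the three cylinders share a vertical axis.

C is a wooden ladder with two side rails of 31×53 mm section and 1991 mm height, set 353 mm apart overall. Between them run 6 rectangular rungs (53 mm deep, 26 mm thick), front faces flush with the rails' −y face. The bottom of the first rung is 200 mm above the floor and each subsequent rung is 322 mm higher than the one below.

The spool is on the floor beside the table on its −x side. The ladder is on top of the table, centred.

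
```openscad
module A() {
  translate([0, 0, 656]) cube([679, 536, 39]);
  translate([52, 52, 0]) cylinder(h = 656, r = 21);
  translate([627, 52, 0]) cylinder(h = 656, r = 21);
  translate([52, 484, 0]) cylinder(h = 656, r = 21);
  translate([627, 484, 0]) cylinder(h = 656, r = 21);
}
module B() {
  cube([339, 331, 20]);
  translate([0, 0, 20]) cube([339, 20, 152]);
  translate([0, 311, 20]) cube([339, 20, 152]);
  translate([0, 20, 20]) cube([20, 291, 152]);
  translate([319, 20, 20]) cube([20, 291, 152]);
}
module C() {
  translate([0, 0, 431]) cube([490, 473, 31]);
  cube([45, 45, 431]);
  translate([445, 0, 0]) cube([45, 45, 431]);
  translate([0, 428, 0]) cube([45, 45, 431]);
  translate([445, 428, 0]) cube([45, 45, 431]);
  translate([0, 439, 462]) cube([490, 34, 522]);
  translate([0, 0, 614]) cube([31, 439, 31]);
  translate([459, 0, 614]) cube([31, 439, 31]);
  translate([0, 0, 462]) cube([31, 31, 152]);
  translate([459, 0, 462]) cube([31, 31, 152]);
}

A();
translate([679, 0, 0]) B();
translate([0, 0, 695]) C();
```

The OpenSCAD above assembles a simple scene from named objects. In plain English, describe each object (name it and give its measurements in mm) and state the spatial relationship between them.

A is a table: top 679 mm (x) × 536 mm (y), 39 mm thick, upper face at z = 695 mm, on four round legs of 42 mm diameter, each leg's bounding box inset 31 mm from the nearest pair of top edges, running from z = 0 to the bottom of the top.

B is an open-topped rectangular box: outside dimensions 339×331×172 mm, with a uniform wall and base thickness of 20 mm. The base is a full 339×331 slab on the floor; four walls sit on top of the base. The front and back walls (the −y and +y sides) span the full width; the two side walls fit between them.

C is a chair: 490×473 mm seat, 31 mm thick, top at z = 462 mm, on four 45 mm square corner legs flush with the seat edges. A 34 mm thick backrest slab spans the full seat width, extending 522 mm above the seat top, its back face flush with the seat's +y edge. Two armrests of 31×31 mm section run along each side from the seat's front edge to the front of the backrest, top faces 183 mm above the seat top and outer faces flush with the seat's x-edges; a 31×31 mm post under the front of each armrest stands on the seat at the front corner.

The open box is against the table's +x side, with their −y faces flush. The chair is on top of the table.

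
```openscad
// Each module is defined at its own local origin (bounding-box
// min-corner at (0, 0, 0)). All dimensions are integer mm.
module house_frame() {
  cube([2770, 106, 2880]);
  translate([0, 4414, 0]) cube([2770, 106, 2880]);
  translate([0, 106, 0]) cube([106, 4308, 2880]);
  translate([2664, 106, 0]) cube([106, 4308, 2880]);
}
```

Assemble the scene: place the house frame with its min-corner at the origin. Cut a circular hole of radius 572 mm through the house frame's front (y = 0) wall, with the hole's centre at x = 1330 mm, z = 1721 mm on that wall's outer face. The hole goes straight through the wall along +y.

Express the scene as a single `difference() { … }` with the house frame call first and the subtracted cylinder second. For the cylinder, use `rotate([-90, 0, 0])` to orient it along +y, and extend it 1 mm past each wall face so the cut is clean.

difference() {
  house_frame();
  translate([1330, -1, 1721]) rotate([-90, 0, 0]) cylinder(h = 108, r = 572);
}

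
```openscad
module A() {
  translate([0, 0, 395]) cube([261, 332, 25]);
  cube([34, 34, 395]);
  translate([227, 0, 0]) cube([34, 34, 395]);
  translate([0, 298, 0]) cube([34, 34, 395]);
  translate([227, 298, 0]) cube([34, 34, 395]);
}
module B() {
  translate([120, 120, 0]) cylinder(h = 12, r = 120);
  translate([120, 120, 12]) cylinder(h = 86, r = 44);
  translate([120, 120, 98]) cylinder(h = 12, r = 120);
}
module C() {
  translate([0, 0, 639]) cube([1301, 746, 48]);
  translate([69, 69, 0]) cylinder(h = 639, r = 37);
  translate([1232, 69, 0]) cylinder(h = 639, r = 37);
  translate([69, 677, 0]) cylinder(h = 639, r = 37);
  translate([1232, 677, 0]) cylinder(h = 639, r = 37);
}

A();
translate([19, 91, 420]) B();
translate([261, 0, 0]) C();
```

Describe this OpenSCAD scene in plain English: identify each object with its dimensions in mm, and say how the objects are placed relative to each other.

A is a four-legged stool. The seat is 261×332 mm, 25 mm thick, top at z = 420 mm. It stands on four square legs, each 34×34 mm in cross-section, from z = 0 to the seat underside, each flush with a corner of the seat.

B is a spool: two coaxial disc flanges of radius 120 mm and thickness 12 mm, joined by a core cylinder of radius 44 mm and height 86 mm. The lower flange rests on z = 0 and the three cylinders share a vertical axis.

C is a table with a 1301×746 mm rectangular top, 48 mm thick, top surface at z = 687 mm, supported by four round legs of 74 mm diameter, each leg's bounding box inset 32 mm from the nearest pair of top edges, running from the floor.

The spool is on top of the stool. The table is against the stool's +x side, with their −y faces flush.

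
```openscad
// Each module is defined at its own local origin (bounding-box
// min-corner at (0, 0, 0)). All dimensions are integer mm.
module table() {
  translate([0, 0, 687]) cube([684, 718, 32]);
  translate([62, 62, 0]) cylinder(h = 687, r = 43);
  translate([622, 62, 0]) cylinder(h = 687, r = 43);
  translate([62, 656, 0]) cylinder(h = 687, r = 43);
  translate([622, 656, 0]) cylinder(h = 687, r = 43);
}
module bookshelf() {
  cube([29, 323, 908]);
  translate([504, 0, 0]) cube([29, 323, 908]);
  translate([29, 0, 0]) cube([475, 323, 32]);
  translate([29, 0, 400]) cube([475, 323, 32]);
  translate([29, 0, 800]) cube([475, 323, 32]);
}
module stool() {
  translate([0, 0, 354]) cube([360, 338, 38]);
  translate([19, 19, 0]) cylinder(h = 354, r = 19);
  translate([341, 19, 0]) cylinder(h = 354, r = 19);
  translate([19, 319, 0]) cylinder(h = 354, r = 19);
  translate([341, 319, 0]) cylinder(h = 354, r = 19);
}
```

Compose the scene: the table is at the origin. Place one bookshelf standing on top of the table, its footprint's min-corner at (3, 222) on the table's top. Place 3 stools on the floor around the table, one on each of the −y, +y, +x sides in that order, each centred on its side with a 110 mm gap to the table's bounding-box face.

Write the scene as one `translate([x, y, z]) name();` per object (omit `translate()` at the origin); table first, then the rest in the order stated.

table();
translate([3, 222, 719]) bookshelf();
translate([162, -448, 0]) stool();
translate([162, 828, 0]) stool();
translate([794, 190, 0]) stool();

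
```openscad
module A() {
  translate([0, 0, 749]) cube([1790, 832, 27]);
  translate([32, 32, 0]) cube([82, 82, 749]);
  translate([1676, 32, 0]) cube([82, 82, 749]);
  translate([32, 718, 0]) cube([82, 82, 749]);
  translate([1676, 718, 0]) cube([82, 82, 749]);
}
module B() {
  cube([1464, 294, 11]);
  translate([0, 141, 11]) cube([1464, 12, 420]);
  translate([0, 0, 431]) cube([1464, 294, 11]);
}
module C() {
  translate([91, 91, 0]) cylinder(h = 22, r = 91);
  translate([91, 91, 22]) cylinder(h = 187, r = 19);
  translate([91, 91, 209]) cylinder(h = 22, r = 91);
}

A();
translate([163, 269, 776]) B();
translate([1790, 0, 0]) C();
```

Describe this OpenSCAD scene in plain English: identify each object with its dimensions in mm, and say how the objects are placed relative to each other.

A is a table with a 1790×832 mm rectangular top, 27 mm thick, top surface at z = 776 mm, supported by four 82×82 mm square legs, each inset 32 mm from the nearest pair of top edges, running from the floor.

B is an I-beam lying along x, 1464 mm long. Overall section height 442 mm. Two flanges 294 mm wide (y) and 11 mm thick, one on the floor and one at the top; a web 12 mm thick runs between them, centred on the flange width.

C is a spool: two coaxial disc flanges of radius 91 mm and thickness 22 mm, joined by a core cylinder of radius 19 mm and height 187 mm. The lower flange rests on z = 0 and the three cylinders share a vertical axis.

The I-beam is on top of the table, centred. The spool is against the table's +x side, with their −y faces flush.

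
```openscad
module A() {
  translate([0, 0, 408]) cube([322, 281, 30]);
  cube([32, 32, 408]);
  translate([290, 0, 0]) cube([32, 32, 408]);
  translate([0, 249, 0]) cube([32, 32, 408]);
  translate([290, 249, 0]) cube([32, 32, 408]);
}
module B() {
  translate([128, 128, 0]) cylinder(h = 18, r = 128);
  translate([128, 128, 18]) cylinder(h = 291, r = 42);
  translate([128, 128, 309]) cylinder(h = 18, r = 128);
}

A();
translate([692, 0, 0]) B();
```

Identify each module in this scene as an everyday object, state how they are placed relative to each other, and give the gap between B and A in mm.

The spool's nearest face is 370 mm from the stool's +x face.

A is a stool. B is a spool. The spool is on the floor beside the stool on its +x side. The gap between the spool and the stool is 370 mm.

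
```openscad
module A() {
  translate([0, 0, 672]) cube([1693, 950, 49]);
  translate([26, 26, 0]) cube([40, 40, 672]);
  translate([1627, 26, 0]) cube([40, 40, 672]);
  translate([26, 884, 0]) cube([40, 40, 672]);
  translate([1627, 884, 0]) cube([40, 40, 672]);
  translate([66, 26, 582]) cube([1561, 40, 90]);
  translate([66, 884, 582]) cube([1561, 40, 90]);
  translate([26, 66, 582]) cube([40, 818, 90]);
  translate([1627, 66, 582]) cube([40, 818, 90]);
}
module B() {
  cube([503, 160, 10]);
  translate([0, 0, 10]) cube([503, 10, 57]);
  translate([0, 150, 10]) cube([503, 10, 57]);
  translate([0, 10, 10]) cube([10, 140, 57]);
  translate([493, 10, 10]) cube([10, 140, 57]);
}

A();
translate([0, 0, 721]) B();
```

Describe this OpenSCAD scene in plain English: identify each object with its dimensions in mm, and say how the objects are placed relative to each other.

A is a table: top 1693 mm (x) × 950 mm (y), 49 mm thick, upper face at z = 721 mm, on four 40×40 mm square legs, each inset 26 mm from the nearest pair of top edges, running from z = 0 to the bottom of the top. Four apron rails, 40 mm thick and 90 mm tall, run between adjacent legs with their top edges flush with the underside of the top and their outer faces flush with the legs' outer faces.

B is an open storage box with external size 503×160×67 mm and wall thickness 10 mm (the base is also 10 mm thick). The base covers the whole footprint; the four walls stand on the base, with the y-facing walls full-width and the x-facing walls fitting between their inner faces.

The open box is on top of the table.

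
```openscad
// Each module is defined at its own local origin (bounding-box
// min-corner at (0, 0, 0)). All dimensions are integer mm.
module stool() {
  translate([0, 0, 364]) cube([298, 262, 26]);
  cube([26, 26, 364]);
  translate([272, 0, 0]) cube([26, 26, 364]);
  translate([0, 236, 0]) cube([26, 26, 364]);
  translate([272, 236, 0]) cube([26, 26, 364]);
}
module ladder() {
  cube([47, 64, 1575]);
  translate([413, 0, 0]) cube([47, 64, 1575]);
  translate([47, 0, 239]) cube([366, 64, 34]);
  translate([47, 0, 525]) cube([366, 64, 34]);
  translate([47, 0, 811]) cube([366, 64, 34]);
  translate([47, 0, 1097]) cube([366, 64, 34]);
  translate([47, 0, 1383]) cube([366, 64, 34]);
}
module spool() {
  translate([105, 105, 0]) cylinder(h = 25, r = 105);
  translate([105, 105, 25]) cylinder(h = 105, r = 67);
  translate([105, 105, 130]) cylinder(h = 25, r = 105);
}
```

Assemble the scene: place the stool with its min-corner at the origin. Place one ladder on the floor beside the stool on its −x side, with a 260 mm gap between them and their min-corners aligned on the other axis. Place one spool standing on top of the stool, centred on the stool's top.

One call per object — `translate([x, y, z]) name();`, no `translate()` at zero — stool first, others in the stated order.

stool();
translate([-720, 0, 0]) ladder();
translate([44, 26, 390]) spool();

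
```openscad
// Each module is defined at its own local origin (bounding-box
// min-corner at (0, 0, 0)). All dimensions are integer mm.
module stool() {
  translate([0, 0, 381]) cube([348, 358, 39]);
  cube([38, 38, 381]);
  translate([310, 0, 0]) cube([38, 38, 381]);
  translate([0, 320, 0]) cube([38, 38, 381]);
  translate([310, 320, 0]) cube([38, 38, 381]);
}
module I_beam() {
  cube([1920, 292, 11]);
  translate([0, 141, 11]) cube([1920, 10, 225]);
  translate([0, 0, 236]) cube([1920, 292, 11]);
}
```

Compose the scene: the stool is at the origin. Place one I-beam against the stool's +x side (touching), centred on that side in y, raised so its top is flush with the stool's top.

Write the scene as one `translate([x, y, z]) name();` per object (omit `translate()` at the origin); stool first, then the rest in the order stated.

stool();
translate([348, 33, 173]) I_beam();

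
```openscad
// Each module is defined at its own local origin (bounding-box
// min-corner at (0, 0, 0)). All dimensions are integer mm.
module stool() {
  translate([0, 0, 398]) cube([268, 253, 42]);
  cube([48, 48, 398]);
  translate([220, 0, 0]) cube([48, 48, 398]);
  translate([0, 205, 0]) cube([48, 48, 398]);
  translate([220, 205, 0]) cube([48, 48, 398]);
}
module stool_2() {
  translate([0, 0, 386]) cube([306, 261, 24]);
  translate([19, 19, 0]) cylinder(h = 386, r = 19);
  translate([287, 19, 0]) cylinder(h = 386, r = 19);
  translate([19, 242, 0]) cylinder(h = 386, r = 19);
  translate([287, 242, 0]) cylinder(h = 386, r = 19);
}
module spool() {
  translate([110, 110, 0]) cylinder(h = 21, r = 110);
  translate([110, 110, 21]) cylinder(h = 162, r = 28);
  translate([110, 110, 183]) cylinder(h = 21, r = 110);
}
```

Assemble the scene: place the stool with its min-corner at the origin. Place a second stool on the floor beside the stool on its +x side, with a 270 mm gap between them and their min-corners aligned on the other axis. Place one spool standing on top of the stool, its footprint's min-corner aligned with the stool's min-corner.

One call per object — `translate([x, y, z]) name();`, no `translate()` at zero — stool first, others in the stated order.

stool();
translate([538, 0, 0]) stool_2();
translate([0, 0, 440]) spool();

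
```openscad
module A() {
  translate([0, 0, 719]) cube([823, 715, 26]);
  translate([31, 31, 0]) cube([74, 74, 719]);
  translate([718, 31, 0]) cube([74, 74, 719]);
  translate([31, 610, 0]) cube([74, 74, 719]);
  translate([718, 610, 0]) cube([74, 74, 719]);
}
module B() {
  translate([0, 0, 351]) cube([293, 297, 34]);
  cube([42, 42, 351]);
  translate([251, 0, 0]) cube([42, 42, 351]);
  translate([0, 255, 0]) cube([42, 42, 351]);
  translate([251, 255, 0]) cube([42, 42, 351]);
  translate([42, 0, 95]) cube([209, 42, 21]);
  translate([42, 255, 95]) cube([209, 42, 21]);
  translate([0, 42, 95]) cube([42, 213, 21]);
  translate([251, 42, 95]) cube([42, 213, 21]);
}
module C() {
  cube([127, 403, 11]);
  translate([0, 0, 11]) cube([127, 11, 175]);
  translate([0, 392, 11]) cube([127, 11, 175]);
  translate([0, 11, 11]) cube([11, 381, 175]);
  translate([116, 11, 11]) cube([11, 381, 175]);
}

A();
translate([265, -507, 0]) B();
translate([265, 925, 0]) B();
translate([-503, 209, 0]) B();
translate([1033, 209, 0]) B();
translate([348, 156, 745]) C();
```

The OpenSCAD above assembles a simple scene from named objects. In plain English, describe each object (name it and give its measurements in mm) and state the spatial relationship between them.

A is a rectangular dining table. The top is 823×715×26 mm with its upper surface at z = 745 mm. It stands on four 74×74 mm square legs, each inset 31 mm from the nearest pair of top edges, running from the floor to the underside of the top.

B is a four-legged stool. The seat is a 293×297×34 mm slab whose top surface is at z = 385 mm; four square legs, each 42×42 mm in cross-section, run from the floor (z = 0) to the underside of the seat, each flush with a corner of the seat. Four stretchers, 42 mm wide and 21 mm tall, connect adjacent legs with their undersides at z = 95 mm, each running between the inner faces of the legs it joins and aligned with the legs' outer faces on the other axis.

C is an open-topped rectangular box: outside dimensions 127×403×186 mm, with a uniform wall and base thickness of 11 mm. The base is a full 127×403 slab on the floor; four walls sit on top of the base. The front and back walls (the −y and +y sides) span the full width; the two side walls fit between them.

Four stools sit around the table at the −y, +y, −x, +x sides. The open box is on top of the table, centred.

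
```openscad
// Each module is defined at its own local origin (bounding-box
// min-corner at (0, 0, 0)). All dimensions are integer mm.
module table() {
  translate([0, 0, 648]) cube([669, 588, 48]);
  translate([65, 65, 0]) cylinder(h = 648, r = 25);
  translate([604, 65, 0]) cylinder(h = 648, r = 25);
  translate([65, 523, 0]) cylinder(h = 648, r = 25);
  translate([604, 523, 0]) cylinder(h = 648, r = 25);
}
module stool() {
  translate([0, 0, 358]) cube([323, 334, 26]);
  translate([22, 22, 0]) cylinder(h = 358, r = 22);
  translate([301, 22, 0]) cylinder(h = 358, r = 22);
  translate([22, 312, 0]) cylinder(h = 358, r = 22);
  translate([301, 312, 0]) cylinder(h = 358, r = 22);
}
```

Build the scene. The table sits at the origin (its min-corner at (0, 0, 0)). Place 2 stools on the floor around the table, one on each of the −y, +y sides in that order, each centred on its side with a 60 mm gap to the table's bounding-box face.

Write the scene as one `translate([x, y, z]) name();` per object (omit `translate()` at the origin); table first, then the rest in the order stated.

table();
translate([173, -394, 0]) stool();
translate([173, 648, 0]) stool();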